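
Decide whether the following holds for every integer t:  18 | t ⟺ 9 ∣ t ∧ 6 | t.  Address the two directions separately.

(→) If 18 ∣ t, write t = 18q. Since 18 = 2·9, t = 9·(2q), so 9 ∣ t; and since 18 = 3·6, t = 6·(3q), so 6 ∣ t.

(←) Suppose 9 ∣ t and 6 ∣ t. Any common multiple of 9 and 6 is a multiple of their lcm; here lcm(9, 6) = 9·6/gcd(9, 6) = 54/3 = 18, so 18 ∣ t.

Both directions hold.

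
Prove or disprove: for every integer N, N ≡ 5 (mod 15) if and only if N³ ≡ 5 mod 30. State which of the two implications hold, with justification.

Converse. The residues r modulo 30 with r³ ≡ 5 (mod 30) are exactly {5}, and each is ≡ 5 (mod 15).

Forward direction. This fails: take N = 20. Then 20 ≡ 5 (mod 15), but 20³ = 8000 ≡ 20 (mod 30), not 5.

Only the converse holds.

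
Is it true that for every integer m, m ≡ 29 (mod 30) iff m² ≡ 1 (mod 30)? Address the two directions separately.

(→) Suppose m ≡ 29 (mod 30). Write m = 30j + 29. Then (30j + 29)² = 900j² + 1740j + 841 = 30(30j² + 58j + 28) + 1, so m² ≡ 1 (mod 30).

(←) This fails: take m = 1. Then 1² = 1 ≡ 1 (mod 30), yet 1 ≡ 1 (mod 30), not 29.

Only the forward implication holds.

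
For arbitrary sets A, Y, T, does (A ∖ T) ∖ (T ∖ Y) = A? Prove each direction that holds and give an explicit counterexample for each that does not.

Only the forward inclusion holds.

Forward inclusion. Let x ∈ (A ∖ T) ∖ (T ∖ Y). Then either x ∈ A and x ∉ Y, T; or x ∈ A ∩ Y and x ∉ T. In each case x ∈ A, so (A ∖ T) ∖ (T ∖ Y) ⊆ A.

Reverse inclusion. This inclusion fails. Take A = {1}, Y = ∅, T = {1}; then 1 ∈ A but 1 ∉ (A ∖ T) ∖ (T ∖ Y).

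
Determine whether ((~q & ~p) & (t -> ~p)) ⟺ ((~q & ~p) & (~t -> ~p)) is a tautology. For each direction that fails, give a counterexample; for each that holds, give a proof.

Both directions hold; the statement is true.

[⇒] Assume the antecedent. If p is true, the antecedent cannot hold. If p is false, the antecedent forces (p = F, t = F, q = F) or (p = F, t = T, q = F), and (~q & ~p) & (~t -> ~p) holds there. Either way (~q & ~p) & (~t -> ~p) holds.

[⇐] Assume the antecedent. If p is true, the antecedent cannot hold. If p is false, the antecedent forces (p = F, t = F, q = F) or (p = F, t = T, q = F), and (~q & ~p) & (t -> ~p) holds there. Either way (~q & ~p) & (t -> ~p) holds.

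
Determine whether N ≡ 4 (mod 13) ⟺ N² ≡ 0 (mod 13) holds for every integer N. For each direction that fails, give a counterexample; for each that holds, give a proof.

Forward direction. This fails: take N = 4. Then 4 ≡ 4 (mod 13), but 4² = 16 ≡ 3 (mod 13), not 0.

Converse. This fails: take N = 0. Then 0² = 0 ≡ 0 (mod 13), yet 0 ≡ 0 (mod 13), not 4.

(⇒) fails and (⇐) fails.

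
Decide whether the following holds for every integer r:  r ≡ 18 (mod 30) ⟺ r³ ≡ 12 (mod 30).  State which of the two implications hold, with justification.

(⇒) Suppose r ≡ 18 (mod 30). Write r = 30j + 18. Then (30j + 18)³ = 27000j³ + 48600j² + 29160j + 5832 = 30(900j³ + 1620j² + 972j + 194) + 12, so r³ ≡ 12 (mod 30).

(⇐) Conversely, suppose r³ ≡ 12 (mod 30). The only residue r in {0, …, 29} with r³ ≡ 12 (mod 30) is r = 18, so r ≡ 18 (mod 30).

Both directions hold.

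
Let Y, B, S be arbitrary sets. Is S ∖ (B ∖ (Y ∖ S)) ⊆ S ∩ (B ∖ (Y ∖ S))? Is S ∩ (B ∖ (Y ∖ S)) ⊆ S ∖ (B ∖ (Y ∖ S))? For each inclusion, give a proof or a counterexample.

(⟹) This inclusion fails. Take Y = ∅, B = ∅, S = {1}; then 1 ∈ S ∖ (B ∖ (Y ∖ S)) but 1 ∉ S ∩ (B ∖ (Y ∖ S)).

(⟸) This inclusion fails. Take Y = ∅, B = {1}, S = {1}; then 1 ∈ S ∩ (B ∖ (Y ∖ S)) but 1 ∉ S ∖ (B ∖ (Y ∖ S)).

(⊆) fails and (⊇) fails.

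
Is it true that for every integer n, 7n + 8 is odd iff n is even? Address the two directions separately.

Neither direction holds.

(⟹) This fails: n = 1 gives 7n + 8 = 15, which is odd, but 1 is odd, not even.

(⟸) This also fails: n = 6 is even, but 7n + 8 = 50 is even, not odd.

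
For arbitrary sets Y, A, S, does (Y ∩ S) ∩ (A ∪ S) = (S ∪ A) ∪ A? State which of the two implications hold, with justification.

The sets are not equal: only the forward inclusion holds.

(⟹) Let x ∈ (Y ∩ S) ∩ (A ∪ S). Then either x ∈ Y ∩ S and x ∉ A; or x ∈ Y ∩ A ∩ S. In each case x ∈ (S ∪ A) ∪ A, so (Y ∩ S) ∩ (A ∪ S) ⊆ (S ∪ A) ∪ A.

(⟸) This inclusion fails. Take Y = ∅, A = {1}, S = ∅; then 1 ∈ (S ∪ A) ∪ A but 1 ∉ (Y ∩ S) ∩ (A ∪ S).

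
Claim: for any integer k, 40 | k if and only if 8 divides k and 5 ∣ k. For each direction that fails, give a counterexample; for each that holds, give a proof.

Forward direction. If 40 ∣ k, write k = 40q. Since 40 = 5·8, k = 8·(5q), so 8 ∣ k; and since 40 = 8·5, k = 5·(8q), so 5 ∣ k.

Converse. Suppose 8 ∣ k and 5 ∣ k. Any common multiple of 8 and 5 is a multiple of their lcm; here gcd(8, 5) = 1, so lcm(8, 5) = 8·5 = 40, so 40 ∣ k.

Both implications hold.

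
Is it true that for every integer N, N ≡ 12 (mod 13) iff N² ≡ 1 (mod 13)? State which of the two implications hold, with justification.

[⇒] Suppose N ≡ 12 (mod 13). Write N = 13j + 12. Then (13j + 12)² = 169j² + 312j + 144 = 13(13j² + 24j + 11) + 1, so N² ≡ 1 (mod 13).

[⇐] This fails: take N = 1. Then 1² = 1 ≡ 1 (mod 13), yet 1 ≡ 1 (mod 13), not 12.

The forward direction holds; the converse fails.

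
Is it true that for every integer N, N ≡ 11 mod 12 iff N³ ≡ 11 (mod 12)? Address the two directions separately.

(⇒) Suppose N ≡ 11 mod 12. Write N = 12j + 11. Then (12j + 11)³ = 1728j³ + 4752j² + 4356j + 1331 = 12(144j³ + 396j² + 363j + 110) + 11, so N³ ≡ 11 (mod 12).

(⇐) Conversely, suppose N³ ≡ 11 (mod 12). The only residue r in {0, …, 11} with r³ ≡ 11 (mod 12) is r = 11, so N ≡ 11 (mod 12).

Both directions hold.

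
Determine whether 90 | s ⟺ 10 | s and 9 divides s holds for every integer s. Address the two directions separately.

The biconditional holds.

(⇒) If 90 ∣ s, write s = 90q. Since 90 = 9·10, s = 10·(9q), so 10 ∣ s; and since 90 = 10·9, s = 9·(10q), so 9 ∣ s.

(⇐) Suppose 10 ∣ s and 9 ∣ s. Any common multiple of 10 and 9 is a multiple of their lcm; here gcd(10, 9) = 1, so lcm(10, 9) = 10·9 = 90, so 90 ∣ s.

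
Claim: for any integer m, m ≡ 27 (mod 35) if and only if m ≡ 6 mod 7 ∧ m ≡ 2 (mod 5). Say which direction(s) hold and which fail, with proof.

[⇒] Suppose m ≡ 27 (mod 35); write m = 35j + 27. Since 7 ∣ 35, reducing mod 7 gives m ≡ 27 ≡ 6 (mod 7); since 5 ∣ 35, reducing mod 5 gives m ≡ 27 ≡ 2 (mod 5).

[⇐] Conversely, if m ≡ 6 (mod 7) and m ≡ 2 (mod 5), then by the Chinese remainder theorem m ≡ 27 (mod 35). This is exactly m ≡ 27 (mod 35).

The biconditional holds.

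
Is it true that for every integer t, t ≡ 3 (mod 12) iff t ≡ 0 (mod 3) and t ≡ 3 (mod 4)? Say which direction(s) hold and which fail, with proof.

The biconditional holds.

(⟹) Suppose t ≡ 3 (mod 12); write t = 12j + 3. Since 3 ∣ 12, reducing mod 3 gives t ≡ 3 ≡ 0 (mod 3); since 4 ∣ 12, reducing mod 4 gives t ≡ 3 (mod 4).

(⟸) Conversely, if t ≡ 0 (mod 3) and t ≡ 3 (mod 4), then by the Chinese remainder theorem t ≡ 3 (mod 12). This is exactly t ≡ 3 (mod 12).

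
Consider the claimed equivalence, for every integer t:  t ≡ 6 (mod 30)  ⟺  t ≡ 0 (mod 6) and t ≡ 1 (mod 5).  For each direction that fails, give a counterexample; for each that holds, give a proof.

Both directions hold.

(→) Suppose t ≡ 6 (mod 30); write t = 30j + 6. Since 6 ∣ 30, reducing mod 6 gives t ≡ 6 ≡ 0 (mod 6); since 5 ∣ 30, reducing mod 5 gives t ≡ 6 ≡ 1 (mod 5).

(←) Conversely, if t ≡ 0 (mod 6) and t ≡ 1 (mod 5), then by the Chinese remainder theorem t ≡ 6 (mod 30). This is exactly t ≡ 6 (mod 30).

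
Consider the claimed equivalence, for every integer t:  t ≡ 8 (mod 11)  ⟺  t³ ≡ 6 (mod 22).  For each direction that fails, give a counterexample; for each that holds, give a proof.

(⇒) This fails: take t = 19. Then 19 ≡ 8 (mod 11), but 19³ = 6859 ≡ 17 (mod 22), not 6.

(⇐) Conversely, the residues r modulo 22 with r³ ≡ 6 (mod 22) are exactly {8}, and each is ≡ 8 (mod 11).

(⇒) fails; (⇐) holds.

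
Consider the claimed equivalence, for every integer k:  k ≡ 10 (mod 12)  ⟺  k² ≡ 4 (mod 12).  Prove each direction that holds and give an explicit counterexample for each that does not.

(⇒) holds; (⇐) fails.

(→) Suppose k ≡ 10 (mod 12). Write k = 12j + 10. Then (12j + 10)² = 144j² + 240j + 100 = 12(12j² + 20j + 8) + 4, so k² ≡ 4 (mod 12).

(←) This fails: take k = 2. Then 2² = 4 ≡ 4 (mod 12), yet 2 ≡ 2 (mod 12), not 10.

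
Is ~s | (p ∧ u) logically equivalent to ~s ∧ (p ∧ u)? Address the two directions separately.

(⇒) fails; (⇐) holds.

(⇒) This fails. Under p = F, s = F, u = F, the left side is true but the right side is false.

(⇐) Assume the antecedent. If p is true, the antecedent forces (p = T, s = F, u = T), and ~s | (p ∧ u) holds there. If p is false, the antecedent cannot hold. Either way ~s | (p ∧ u) holds.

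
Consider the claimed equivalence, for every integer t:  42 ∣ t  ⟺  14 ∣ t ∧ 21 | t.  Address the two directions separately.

Forward direction. If 42 ∣ t, write t = 42q. Since 42 = 3·14, t = 14·(3q), so 14 ∣ t; and since 42 = 2·21, t = 21·(2q), so 21 ∣ t.

Converse. Suppose 14 ∣ t and 21 ∣ t. Any common multiple of 14 and 21 is a multiple of their lcm; here lcm(14, 21) = 14·21/gcd(14, 21) = 294/7 = 42, so 42 ∣ t.

Both directions hold; the statement is true.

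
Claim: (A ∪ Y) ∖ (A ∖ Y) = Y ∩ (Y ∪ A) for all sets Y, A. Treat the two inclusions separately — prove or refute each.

The two sets are equal.

(⊆) Let x ∈ (A ∪ Y) ∖ (A ∖ Y). Then either x ∈ Y and x ∉ A; or x ∈ Y ∩ A. In each case x ∈ Y ∩ (Y ∪ A), so (A ∪ Y) ∖ (A ∖ Y) ⊆ Y ∩ (Y ∪ A).

(⊇) Let x ∈ Y ∩ (Y ∪ A). Then either x ∈ Y and x ∉ A; or x ∈ Y ∩ A. In each case x ∈ (A ∪ Y) ∖ (A ∖ Y), so Y ∩ (Y ∪ A) ⊆ (A ∪ Y) ∖ (A ∖ Y).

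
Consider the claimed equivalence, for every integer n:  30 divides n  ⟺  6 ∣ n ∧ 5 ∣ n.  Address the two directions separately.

Both directions hold; the statement is true.

(→) If 30 ∣ n, write n = 30q. Since 30 = 5·6, n = 6·(5q), so 6 ∣ n; and since 30 = 6·5, n = 5·(6q), so 5 ∣ n.

(←) Suppose 6 ∣ n and 5 ∣ n. Any common multiple of 6 and 5 is a multiple of their lcm; here gcd(6, 5) = 1, so lcm(6, 5) = 6·5 = 30, so 30 ∣ n.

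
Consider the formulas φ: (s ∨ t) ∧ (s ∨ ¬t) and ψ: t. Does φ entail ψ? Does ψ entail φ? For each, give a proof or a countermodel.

(⟹) This fails. Under t = F, s = T, the left side is true but the right side is false.

(⟸) This fails. Under t = T, s = F, the left side is false but the right side is true.

Neither implication holds.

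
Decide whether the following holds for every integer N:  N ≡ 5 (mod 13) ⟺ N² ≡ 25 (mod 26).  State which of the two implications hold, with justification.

(⇒) This fails: take N = 18. Then 18 ≡ 5 (mod 13), but 18² = 324 ≡ 12 (mod 26), not 25.

(⇐) This fails: take N = 21. Then 21² = 441 ≡ 25 (mod 26), yet 21 ≡ 8 (mod 13), not 5.

Both directions fail.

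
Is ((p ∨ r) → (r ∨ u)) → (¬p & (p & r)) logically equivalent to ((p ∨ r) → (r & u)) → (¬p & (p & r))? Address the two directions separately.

(⇒) holds; (⇐) fails.

(⟹) Assume the antecedent. If r is true, the antecedent cannot hold. If r is false, the antecedent forces (r = F, p = T, u = F), and the consequent holds there. Either way the consequent holds.

(⟸) This fails. Under r = T, p = F, u = F, the left side is false but the right side is true.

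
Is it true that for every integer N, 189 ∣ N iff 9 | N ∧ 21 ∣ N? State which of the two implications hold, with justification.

Forward direction. If 189 ∣ N, write N = 189q. Since 189 = 21·9, N = 9·(21q), so 9 ∣ N; and since 189 = 9·21, N = 21·(9q), so 21 ∣ N.

Converse. This fails: take N = 63. Both 9 ∣ 63 and 21 ∣ 63, yet 63 is not a multiple of 189 (since 63 = 0·189 + 63), so 189 ∤ 63.

The forward direction holds; the converse fails.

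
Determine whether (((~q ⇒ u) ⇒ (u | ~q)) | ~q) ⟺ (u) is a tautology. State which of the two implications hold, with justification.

Converse. Assume the antecedent. If q is true, the antecedent forces (q = T, u = T), and ((~q ⇒ u) ⇒ (u | ~q)) | ~q holds there. If q is false, ((~q ⇒ u) ⇒ (u | ~q)) | ~q reduces to true regardless of the other variables. Either way ((~q ⇒ u) ⇒ (u | ~q)) | ~q holds.

Forward direction. This fails. Under q = F, u = F, the left side is true but the right side is false.

Only the reverse direction holds.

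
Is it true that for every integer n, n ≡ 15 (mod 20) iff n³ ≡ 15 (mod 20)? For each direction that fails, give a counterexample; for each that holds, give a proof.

Both directions hold; the statement is true.

(→) Suppose n ≡ 15 (mod 20). Write n = 20j + 15. Then (20j + 15)³ = 8000j³ + 18000j² + 13500j + 3375 = 20(400j³ + 900j² + 675j + 168) + 15, so n³ ≡ 15 (mod 20).

(←) Conversely, suppose n³ ≡ 15 (mod 20). The only residue r in {0, …, 19} with r³ ≡ 15 (mod 20) is r = 15, so n ≡ 15 (mod 20).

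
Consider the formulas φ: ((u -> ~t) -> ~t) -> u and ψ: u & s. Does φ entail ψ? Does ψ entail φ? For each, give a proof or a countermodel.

(⟹) This fails. Under s = F, t = T, u = F, the left side is true but the right side is false.

(⟸) Assume the antecedent. If s is true, the antecedent forces (s = T, t = F, u = T) or (s = T, t = T, u = T), and ((u -> ~t) -> ~t) -> u holds there. If s is false, the antecedent cannot hold. Either way ((u -> ~t) -> ~t) -> u holds.

Only the converse holds.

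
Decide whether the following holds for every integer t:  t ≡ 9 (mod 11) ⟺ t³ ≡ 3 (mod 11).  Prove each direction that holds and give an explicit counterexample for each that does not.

(⇒) Suppose t ≡ 9 (mod 11). Write t = 11j + 9. Then (11j + 9)³ = 1331j³ + 3267j² + 2673j + 729 = 11(121j³ + 297j² + 243j + 66) + 3, so t³ ≡ 3 (mod 11).

(⇐) Conversely, suppose t³ ≡ 3 (mod 11). The only residue r in {0, …, 10} with r³ ≡ 3 (mod 11) is r = 9, so t ≡ 9 (mod 11).

Both directions hold.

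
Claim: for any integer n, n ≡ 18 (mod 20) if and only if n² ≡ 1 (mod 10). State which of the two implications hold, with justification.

Neither direction holds.

Forward direction. This fails: take n = 18. Then 18 ≡ 18 (mod 20), but 18² = 324 ≡ 4 (mod 10), not 1.

Converse. This fails: take n = 1. Then 1² = 1 ≡ 1 (mod 10), yet 1 ≡ 1 (mod 20), not 18.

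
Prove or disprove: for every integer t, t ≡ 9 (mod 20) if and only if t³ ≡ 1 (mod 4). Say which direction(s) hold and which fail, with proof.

Not equivalent: only (⇒) holds.

(⇒) Suppose t ≡ 9 (mod 20). Then t³ ≡ 9³ = 729 (mod 20), and since 4 ∣ 20, also t³ ≡ 1 (mod 4).

(⇐) This fails: take t = 1. Then 1³ = 1 ≡ 1 (mod 4), yet 1 ≡ 1 (mod 20), not 9.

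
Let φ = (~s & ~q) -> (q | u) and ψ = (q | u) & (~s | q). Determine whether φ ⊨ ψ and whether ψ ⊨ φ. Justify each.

(⟹) This fails. Under s = T, q = F, u = F, the left side is true but the right side is false.

(⟸) Assume the antecedent. If q is true, (~s & ~q) -> (q | u) reduces to true regardless of the other variables. If q is false, the antecedent forces (s = F, q = F, u = T), and (~s & ~q) -> (q | u) holds there. Either way (~s & ~q) -> (q | u) holds.

Only the converse holds.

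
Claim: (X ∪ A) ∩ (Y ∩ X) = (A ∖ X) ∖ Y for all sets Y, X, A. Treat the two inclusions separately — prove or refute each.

(⟹) This inclusion fails. Take Y = {1}, X = {1}, A = ∅; then 1 ∈ (X ∪ A) ∩ (Y ∩ X) but 1 ∉ (A ∖ X) ∖ Y.

(⟸) This inclusion fails. Take Y = ∅, X = ∅, A = {1}; then 1 ∈ (A ∖ X) ∖ Y but 1 ∉ (X ∪ A) ∩ (Y ∩ X).

Both inclusions fail.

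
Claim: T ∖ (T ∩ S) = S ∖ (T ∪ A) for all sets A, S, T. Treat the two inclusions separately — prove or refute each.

Neither inclusion holds.

(⊆) This inclusion fails. Take A = ∅, S = ∅, T = {1}; then 1 ∈ T ∖ (T ∩ S) but 1 ∉ S ∖ (T ∪ A).

(⊇) This inclusion fails. Take A = ∅, S = {1}, T = ∅; then 1 ∈ S ∖ (T ∪ A) but 1 ∉ T ∖ (T ∩ S).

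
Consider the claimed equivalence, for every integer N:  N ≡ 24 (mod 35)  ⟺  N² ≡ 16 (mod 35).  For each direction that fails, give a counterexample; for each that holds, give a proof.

[⇒] Suppose N ≡ 24 (mod 35). Write N = 35j + 24. Then (35j + 24)² = 1225j² + 1680j + 576 = 35(35j² + 48j + 16) + 16, so N² ≡ 16 (mod 35).

[⇐] This fails: take N = 4. Then 4² = 16 ≡ 16 (mod 35), yet 4 ≡ 4 (mod 35), not 24.

Only the forward direction holds.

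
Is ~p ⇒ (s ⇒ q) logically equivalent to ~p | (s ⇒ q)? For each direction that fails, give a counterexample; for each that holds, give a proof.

Neither implication holds.

(→) This fails. Under s = T, q = F, p = T, the left side is true but the right side is false.

(←) This fails. Under s = T, q = F, p = F, the left side is false but the right side is true.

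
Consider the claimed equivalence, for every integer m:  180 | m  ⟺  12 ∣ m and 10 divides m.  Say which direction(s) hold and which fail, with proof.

(⇒) If 180 ∣ m, write m = 180q. Since 180 = 15·12, m = 12·(15q), so 12 ∣ m; and since 180 = 18·10, m = 10·(18q), so 10 ∣ m.

(⇐) This fails: take m = 60. Both 12 ∣ 60 and 10 ∣ 60, yet 60 is not a multiple of 180 (since 60 = 0·180 + 60), so 180 ∤ 60.

Only the forward direction holds.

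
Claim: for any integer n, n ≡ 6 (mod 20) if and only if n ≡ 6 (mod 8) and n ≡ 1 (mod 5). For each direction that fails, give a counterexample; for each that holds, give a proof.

(⇒) fails; (⇐) holds.

[⇒] This fails: n = 26 gives 26 ≡ 6 (mod 20) but 26 ≡ 2 (mod 8), so the conjunction on the right does not hold.

[⇐] Conversely, if n ≡ 6 (mod 8) and n ≡ 1 (mod 5), then by the Chinese remainder theorem n ≡ 6 (mod 40). Since 6 ≡ 6 (mod 20) and 20 ∣ 40, we get n ≡ 6 (mod 20).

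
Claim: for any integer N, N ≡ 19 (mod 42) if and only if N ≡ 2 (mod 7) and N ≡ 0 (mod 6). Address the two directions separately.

Neither direction holds.

[⇒] This fails: N = 19 gives 19 ≡ 19 (mod 42) but 19 ≡ 5 (mod 7), so the conjunction on the right does not hold.

[⇐] This fails: N = 30 satisfies both congruences on the right (30 ≡ 2 mod 7 and 30 ≡ 0 mod 6) yet 30 ≡ 30 (mod 42), not 19.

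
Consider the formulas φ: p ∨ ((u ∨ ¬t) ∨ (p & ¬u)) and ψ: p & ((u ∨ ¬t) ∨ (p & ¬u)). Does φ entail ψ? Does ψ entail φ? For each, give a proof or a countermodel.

Only the converse holds.

(→) This fails. Under p = F, u = F, t = F, the left side is true but the right side is false.

(←) Assume the antecedent. If p is true, p ∨ ((u ∨ ¬t) ∨ (p & ¬u)) reduces to true regardless of the other variables. If p is false, the antecedent cannot hold. Either way p ∨ ((u ∨ ¬t) ∨ (p & ¬u)) holds.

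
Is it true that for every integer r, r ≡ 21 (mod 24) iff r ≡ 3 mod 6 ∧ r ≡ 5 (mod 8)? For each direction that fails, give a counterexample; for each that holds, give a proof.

Converse. If r ≡ 3 (mod 6) and r ≡ 5 (mod 8), then by the Chinese remainder theorem r ≡ 21 (mod 24). This is exactly r ≡ 21 (mod 24).

Forward direction. Suppose r ≡ 21 (mod 24); write r = 24j + 21. Since 6 ∣ 24, reducing mod 6 gives r ≡ 21 ≡ 3 (mod 6); since 8 ∣ 24, reducing mod 8 gives r ≡ 21 ≡ 5 (mod 8).

Both directions hold; the statement is true.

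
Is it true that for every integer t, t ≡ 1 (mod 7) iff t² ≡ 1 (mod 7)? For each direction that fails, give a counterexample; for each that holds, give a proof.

Only the forward direction holds.

(⟹) Suppose t ≡ 1 (mod 7). Write t = 7j + 1. Then (7j + 1)² = 49j² + 14j + 1 = 7(7j² + 2j) + 1, so t² ≡ 1 (mod 7).

(⟸) This fails: take t = 6. Then 6² = 36 ≡ 1 (mod 7), yet 6 ≡ 6 (mod 7), not 1.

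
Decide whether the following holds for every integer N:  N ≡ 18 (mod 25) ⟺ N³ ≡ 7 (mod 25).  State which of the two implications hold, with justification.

The biconditional holds.

(⟹) Suppose N ≡ 18 (mod 25). Write N = 25j + 18. Then (25j + 18)³ = 15625j³ + 33750j² + 24300j + 5832 = 25(625j³ + 1350j² + 972j + 233) + 7, so N³ ≡ 7 (mod 25).

(⟸) Conversely, suppose N³ ≡ 7 (mod 25). The only residue r in {0, …, 24} with r³ ≡ 7 (mod 25) is r = 18, so N ≡ 18 (mod 25).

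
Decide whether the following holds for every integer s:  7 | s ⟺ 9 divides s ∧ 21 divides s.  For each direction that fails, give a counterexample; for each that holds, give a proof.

Forward direction. This fails: take s = 7. Certainly 7 ∣ 7, but 9 ∤ 7.

Converse. Suppose 9 ∣ s and 21 ∣ s. Any common multiple of 9 and 21 is a multiple of their lcm; here lcm(9, 21) = 9·21/gcd(9, 21) = 189/3 = 63, so 63 ∣ s. Since 7 ∣ 63, it follows that 7 ∣ s.

The forward direction fails; the converse holds.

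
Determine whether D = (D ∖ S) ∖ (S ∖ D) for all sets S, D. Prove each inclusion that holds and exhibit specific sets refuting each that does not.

Reverse inclusion. Let x ∈ (D ∖ S) ∖ (S ∖ D). Then x ∈ D and x ∉ S, from which x ∈ D.

Forward inclusion. This inclusion fails. Take S = {1}, D = {1}; then 1 ∈ D but 1 ∉ (D ∖ S) ∖ (S ∖ D).

The sets are not equal: only the reverse inclusion holds.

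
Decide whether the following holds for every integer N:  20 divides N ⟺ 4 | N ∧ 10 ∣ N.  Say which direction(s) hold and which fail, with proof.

(⇒) If 20 ∣ N, write N = 20q. Since 20 = 5·4, N = 4·(5q), so 4 ∣ N; and since 20 = 2·10, N = 10·(2q), so 10 ∣ N.

(⇐) Suppose 4 ∣ N and 10 ∣ N. Any common multiple of 4 and 10 is a multiple of their lcm; here lcm(4, 10) = 4·10/gcd(4, 10) = 40/2 = 20, so 20 ∣ N.

Both directions hold.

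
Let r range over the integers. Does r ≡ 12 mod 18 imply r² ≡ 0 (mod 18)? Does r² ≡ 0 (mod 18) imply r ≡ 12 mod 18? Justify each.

Not equivalent: only (⇒) holds.

[⇒] Suppose r ≡ 12 mod 18. Write r = 18j + 12. Then (18j + 12)² = 324j² + 432j + 144 = 18(18j² + 24j + 8) + 0, so r² ≡ 0 (mod 18).

[⇐] This fails: take r = 0. Then 0² = 0 ≡ 0 (mod 18), yet 0 ≡ 0 (mod 18), not 12.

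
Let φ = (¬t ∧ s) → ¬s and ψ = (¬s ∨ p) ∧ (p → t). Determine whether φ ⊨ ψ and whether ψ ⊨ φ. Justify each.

[⇒] This fails. Under p = T, t = F, s = F, the left side is true but the right side is false.

[⇐] Assume the antecedent. If p is true, the antecedent forces (p = T, t = T, s = F) or (p = T, t = T, s = T), and (¬t ∧ s) → ¬s holds there. If p is false, the antecedent forces (p = F, t = F, s = F) or (p = F, t = T, s = F), and (¬t ∧ s) → ¬s holds there. Either way (¬t ∧ s) → ¬s holds.

Only the converse holds.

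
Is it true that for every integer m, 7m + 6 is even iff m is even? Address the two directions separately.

(⟹) Suppose 7m + 6 is even. Since 7 is odd, 7m and m have the same parity, so 7m + 6 ≡ m + 6 (mod 2). As 6 is even, 7m + 6 is even exactly when m is even. Thus m is even.

(⟸) Conversely, suppose m is even; write m = 2j. Then 7m + 6 = 7·(2j) + 6 = 2·7j + 6, which is even.

Both implications hold.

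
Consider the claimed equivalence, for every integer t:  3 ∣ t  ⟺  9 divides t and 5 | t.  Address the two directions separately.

The forward direction fails; the converse holds.

[⇐] Suppose 9 ∣ t and 5 ∣ t. Any common multiple of 9 and 5 is a multiple of their lcm; here gcd(9, 5) = 1, so lcm(9, 5) = 9·5 = 45, so 45 ∣ t. Since 3 ∣ 45, it follows that 3 ∣ t.

[⇒] This fails: take t = 3. Certainly 3 ∣ 3, but 9 ∤ 3.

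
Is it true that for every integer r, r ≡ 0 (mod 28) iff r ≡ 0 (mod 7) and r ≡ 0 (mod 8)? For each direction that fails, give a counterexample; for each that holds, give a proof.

The forward direction fails; the converse holds.

(⟸) If r ≡ 0 (mod 7) and r ≡ 0 (mod 8), then by the Chinese remainder theorem r ≡ 0 (mod 56). Since 0 ≡ 0 (mod 28) and 28 ∣ 56, we get r ≡ 0 (mod 28).

(⟹) This fails: r = 28 gives 28 ≡ 0 (mod 28) but 28 ≡ 4 (mod 8), so the conjunction on the right does not hold.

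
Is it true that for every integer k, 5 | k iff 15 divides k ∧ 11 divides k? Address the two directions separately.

(→) This fails: take k = 5. Certainly 5 ∣ 5, but 15 ∤ 5.

(←) Suppose 15 ∣ k and 11 ∣ k. Any common multiple of 15 and 11 is a multiple of their lcm; here gcd(15, 11) = 1, so lcm(15, 11) = 15·11 = 165, so 165 ∣ k. Since 5 ∣ 165, it follows that 5 ∣ k.

(⇒) fails; (⇐) holds.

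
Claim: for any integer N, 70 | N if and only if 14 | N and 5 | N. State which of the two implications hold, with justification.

Both directions hold.

(⇒) If 70 ∣ N, write N = 70q. Since 70 = 5·14, N = 14·(5q), so 14 ∣ N; and since 70 = 14·5, N = 5·(14q), so 5 ∣ N.

(⇐) Suppose 14 ∣ N and 5 ∣ N. Any common multiple of 14 and 5 is a multiple of their lcm; here gcd(14, 5) = 1, so lcm(14, 5) = 14·5 = 70, so 70 ∣ N.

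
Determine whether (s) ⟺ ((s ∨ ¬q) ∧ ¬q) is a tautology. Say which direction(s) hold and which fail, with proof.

Both directions fail.

(⟹) This fails. Under s = T, q = T, the left side is true but the right side is false.

(⟸) This fails. Under s = F, q = F, the left side is false but the right side is true.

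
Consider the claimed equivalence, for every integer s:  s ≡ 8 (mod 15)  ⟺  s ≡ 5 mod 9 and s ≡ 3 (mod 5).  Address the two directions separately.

Not equivalent: only (⇐) holds.

(→) This fails: s = 8 gives 8 ≡ 8 (mod 15) but 8 ≡ 8 (mod 9), so the conjunction on the right does not hold.

(←) Conversely, if s ≡ 5 (mod 9) and s ≡ 3 (mod 5), then by the Chinese remainder theorem s ≡ 23 (mod 45). Since 23 ≡ 8 (mod 15) and 15 ∣ 45, we get s ≡ 8 (mod 15).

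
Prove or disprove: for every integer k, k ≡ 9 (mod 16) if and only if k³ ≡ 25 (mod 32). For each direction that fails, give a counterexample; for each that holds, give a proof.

Not equivalent: only (⇐) holds.

Forward direction. This fails: take k = 25. Then 25 ≡ 9 (mod 16), but 25³ = 15625 ≡ 9 (mod 32), not 25.

Converse. The residues r modulo 32 with r³ ≡ 25 (mod 32) are exactly {9}, and each is ≡ 9 (mod 16).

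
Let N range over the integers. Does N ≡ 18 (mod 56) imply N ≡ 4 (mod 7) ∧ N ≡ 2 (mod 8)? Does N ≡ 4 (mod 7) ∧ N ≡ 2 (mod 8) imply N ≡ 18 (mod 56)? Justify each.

Equivalent; both directions hold.

(⟹) Suppose N ≡ 18 (mod 56); write N = 56j + 18. Since 7 ∣ 56, reducing mod 7 gives N ≡ 18 ≡ 4 (mod 7); since 8 ∣ 56, reducing mod 8 gives N ≡ 18 ≡ 2 (mod 8).

(⟸) Conversely, if N ≡ 4 (mod 7) and N ≡ 2 (mod 8), then by the Chinese remainder theorem N ≡ 18 (mod 56). This is exactly N ≡ 18 (mod 56).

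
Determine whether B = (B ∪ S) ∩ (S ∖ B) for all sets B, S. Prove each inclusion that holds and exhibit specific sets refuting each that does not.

(⊆) This inclusion fails. Take B = {1}, S = ∅; then 1 ∈ B but 1 ∉ (B ∪ S) ∩ (S ∖ B).

(⊇) This inclusion fails. Take B = ∅, S = {1}; then 1 ∈ (B ∪ S) ∩ (S ∖ B) but 1 ∉ B.

Both inclusions fail.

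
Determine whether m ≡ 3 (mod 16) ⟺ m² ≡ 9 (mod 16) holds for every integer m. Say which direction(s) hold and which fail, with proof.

(⟹) Suppose m ≡ 3 (mod 16). Write m = 16j + 3. Then (16j + 3)² = 256j² + 96j + 9 = 16(16j² + 6j) + 9, so m² ≡ 9 (mod 16).

(⟸) This fails: take m = 5. Then 5² = 25 ≡ 9 (mod 16), yet 5 ≡ 5 (mod 16), not 3.

Not equivalent: only (⇒) holds.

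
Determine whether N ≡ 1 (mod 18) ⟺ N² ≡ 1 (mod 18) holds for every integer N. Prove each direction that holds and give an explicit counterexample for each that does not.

Only the forward direction holds.

(→) Suppose N ≡ 1 (mod 18). Write N = 18j + 1. Then (18j + 1)² = 324j² + 36j + 1 = 18(18j² + 2j) + 1, so N² ≡ 1 (mod 18).

(←) This fails: take N = 17. Then 17² = 289 ≡ 1 (mod 18), yet 17 ≡ 17 (mod 18), not 1.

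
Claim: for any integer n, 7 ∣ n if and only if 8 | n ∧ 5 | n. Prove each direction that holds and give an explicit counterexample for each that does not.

(⇒) fails and (⇐) fails.

[⇒] This fails: take n = 7. Certainly 7 ∣ 7, but 8 ∤ 7.

[⇐] This fails: take n = 40. Both 8 ∣ 40 and 5 ∣ 40, yet 40 is not a multiple of 7 (since 40 = 5·7 + 5), so 7 ∤ 40.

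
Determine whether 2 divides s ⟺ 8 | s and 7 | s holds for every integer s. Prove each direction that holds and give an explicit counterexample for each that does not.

Only the reverse direction holds.

[⇐] Suppose 8 ∣ s and 7 ∣ s. Any common multiple of 8 and 7 is a multiple of their lcm; here gcd(8, 7) = 1, so lcm(8, 7) = 8·7 = 56, so 56 ∣ s. Since 2 ∣ 56, it follows that 2 ∣ s.

[⇒] This fails: take s = 2. Certainly 2 ∣ 2, but 8 ∤ 2.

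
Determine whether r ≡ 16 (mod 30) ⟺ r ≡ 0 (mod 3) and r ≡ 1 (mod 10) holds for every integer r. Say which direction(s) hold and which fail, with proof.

(⟹) This fails: r = 16 gives 16 ≡ 16 (mod 30) but 16 ≡ 1 (mod 3), so the conjunction on the right does not hold.

(⟸) This fails: r = 21 satisfies both congruences on the right (21 ≡ 0 mod 3 and 21 ≡ 1 mod 10) yet 21 ≡ 21 (mod 30), not 16.

Both directions fail.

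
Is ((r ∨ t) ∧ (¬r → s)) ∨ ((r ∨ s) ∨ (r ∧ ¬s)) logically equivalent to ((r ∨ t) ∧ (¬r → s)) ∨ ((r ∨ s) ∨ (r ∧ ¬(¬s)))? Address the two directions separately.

Both directions hold.

(→) Assume the antecedent. If r is true, the consequent reduces to true regardless of the other variables. If r is false, the antecedent forces (t = F, r = F, s = T) or (t = T, r = F, s = T), and the consequent holds there. Either way the consequent holds.

(←) Assume the antecedent. If r is true, the consequent reduces to true regardless of the other variables. If r is false, the antecedent forces (t = F, r = F, s = T) or (t = T, r = F, s = T), and the consequent holds there. Either way the consequent holds.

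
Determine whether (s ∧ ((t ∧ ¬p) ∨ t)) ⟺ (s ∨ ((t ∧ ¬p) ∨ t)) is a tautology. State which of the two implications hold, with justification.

(⟹) Assume the antecedent. If s is true, s ∨ ((t ∧ ¬p) ∨ t) reduces to true regardless of the other variables. If s is false, the antecedent cannot hold. Either way s ∨ ((t ∧ ¬p) ∨ t) holds.

(⟸) This fails. Under s = T, p = F, t = F, the left side is false but the right side is true.

Only the forward direction holds.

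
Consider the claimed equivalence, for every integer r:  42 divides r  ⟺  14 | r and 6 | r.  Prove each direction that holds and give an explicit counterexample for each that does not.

Forward direction. If 42 ∣ r, write r = 42q. Since 42 = 3·14, r = 14·(3q), so 14 ∣ r; and since 42 = 7·6, r = 6·(7q), so 6 ∣ r.

Converse. Suppose 14 ∣ r and 6 ∣ r. Any common multiple of 14 and 6 is a multiple of their lcm; here lcm(14, 6) = 14·6/gcd(14, 6) = 84/2 = 42, so 42 ∣ r.

Both directions hold; the statement is true.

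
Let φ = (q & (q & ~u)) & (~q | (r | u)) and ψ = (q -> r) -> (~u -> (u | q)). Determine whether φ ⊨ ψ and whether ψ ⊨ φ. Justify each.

(⇒) holds; (⇐) fails.

(⟹) Assume the antecedent. If r is true, the antecedent forces (r = T, u = F, q = T), and (q -> r) -> (~u -> (u | q)) holds there. If r is false, the antecedent cannot hold. Either way (q -> r) -> (~u -> (u | q)) holds.

(⟸) This fails. Under r = F, u = T, q = F, the left side is false but the right side is true.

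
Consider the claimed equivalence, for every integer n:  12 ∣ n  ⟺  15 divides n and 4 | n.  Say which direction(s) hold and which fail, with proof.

(←) Suppose 15 ∣ n and 4 ∣ n. Any common multiple of 15 and 4 is a multiple of their lcm; here gcd(15, 4) = 1, so lcm(15, 4) = 15·4 = 60, so 60 ∣ n. Since 12 ∣ 60, it follows that 12 ∣ n.

(→) This fails: take n = 12. Certainly 12 ∣ 12, but 15 ∤ 12.

Not equivalent: only (⇐) holds.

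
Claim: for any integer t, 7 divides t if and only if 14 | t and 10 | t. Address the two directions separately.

Not equivalent: only (⇐) holds.

(⇒) This fails: take t = 7. Certainly 7 ∣ 7, but 14 ∤ 7.

(⇐) Suppose 14 ∣ t and 10 ∣ t. Any common multiple of 14 and 10 is a multiple of their lcm; here lcm(14, 10) = 14·10/gcd(14, 10) = 140/2 = 70, so 70 ∣ t. Since 7 ∣ 70, it follows that 7 ∣ t.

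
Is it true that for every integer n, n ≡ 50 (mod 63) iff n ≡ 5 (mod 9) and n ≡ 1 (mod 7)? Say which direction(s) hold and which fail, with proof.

Both implications hold.

(⇐) If n ≡ 5 (mod 9) and n ≡ 1 (mod 7), then by the Chinese remainder theorem n ≡ 50 (mod 63). This is exactly n ≡ 50 (mod 63).

(⇒) Suppose n ≡ 50 (mod 63); write n = 63j + 50. Since 9 ∣ 63, reducing mod 9 gives n ≡ 50 ≡ 5 (mod 9); since 7 ∣ 63, reducing mod 7 gives n ≡ 50 ≡ 1 (mod 7).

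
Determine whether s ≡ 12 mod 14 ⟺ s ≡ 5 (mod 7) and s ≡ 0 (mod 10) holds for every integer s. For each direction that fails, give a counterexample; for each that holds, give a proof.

Forward direction. This fails: s = 68 gives 68 ≡ 12 (mod 14) but 68 ≡ 8 (mod 10), so the conjunction on the right does not hold.

Converse. If s ≡ 5 (mod 7) and s ≡ 0 (mod 10), then by the Chinese remainder theorem s ≡ 40 (mod 70). Since 40 ≡ 12 (mod 14) and 14 ∣ 70, we get s ≡ 12 (mod 14).

Not equivalent: only (⇐) holds.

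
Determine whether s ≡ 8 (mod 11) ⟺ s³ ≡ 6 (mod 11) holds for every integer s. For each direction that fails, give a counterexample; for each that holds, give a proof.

Converse. For the converse, argue contrapositively. If s ≢ 8 (mod 11), then s is congruent to one of 0, 1, 2, 3, 4, 5, 6, 7, 9, 10 modulo 11, and these give s³ ≡ 0, 1, 8, 5, 9, 4, 7, 2, 3, 10 respectively — never 6.

Forward direction. Suppose s ≡ 8 (mod 11). Write s = 11j + 8. Then (11j + 8)³ = 1331j³ + 2904j² + 2112j + 512 = 11(121j³ + 264j² + 192j + 46) + 6, so s³ ≡ 6 (mod 11).

Both directions hold; the statement is true.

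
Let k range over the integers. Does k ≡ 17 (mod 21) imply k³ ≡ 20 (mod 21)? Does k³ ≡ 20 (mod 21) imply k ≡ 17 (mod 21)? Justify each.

(⇒) holds; (⇐) fails.

(⟹) Suppose k ≡ 17 (mod 21). Write k = 21j + 17. Then (21j + 17)³ = 9261j³ + 22491j² + 18207j + 4913 = 21(441j³ + 1071j² + 867j + 233) + 20, so k³ ≡ 20 (mod 21).

(⟸) This fails: take k = 5. Then 5³ = 125 ≡ 20 (mod 21), yet 5 ≡ 5 (mod 21), not 17.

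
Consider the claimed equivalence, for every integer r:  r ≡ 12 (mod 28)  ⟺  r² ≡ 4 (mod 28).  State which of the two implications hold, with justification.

Only the forward direction holds.

(⟸) This fails: take r = 2. Then 2² = 4 ≡ 4 (mod 28), yet 2 ≡ 2 (mod 28), not 12.

(⟹) Suppose r ≡ 12 (mod 28). Write r = 28j + 12. Then (28j + 12)² = 784j² + 672j + 144 = 28(28j² + 24j + 5) + 4, so r² ≡ 4 (mod 28).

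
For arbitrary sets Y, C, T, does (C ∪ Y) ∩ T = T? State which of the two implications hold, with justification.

(⊆) holds; (⊇) fails.

(⊇) This inclusion fails. Take Y = ∅, C = ∅, T = {1}; then 1 ∈ T but 1 ∉ (C ∪ Y) ∩ T.

(⊆) Let x ∈ (C ∪ Y) ∩ T. Then either x ∈ Y ∩ T and x ∉ C; or x ∈ C ∩ T and x ∉ Y; or x ∈ Y ∩ C ∩ T. In each case x ∈ T, so (C ∪ Y) ∩ T ⊆ T.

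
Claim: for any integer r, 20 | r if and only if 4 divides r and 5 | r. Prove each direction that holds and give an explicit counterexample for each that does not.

Both directions hold.

[⇒] If 20 ∣ r, write r = 20q. Since 20 = 5·4, r = 4·(5q), so 4 ∣ r; and since 20 = 4·5, r = 5·(4q), so 5 ∣ r.

[⇐] Suppose 4 ∣ r and 5 ∣ r. Any common multiple of 4 and 5 is a multiple of their lcm; here gcd(4, 5) = 1, so lcm(4, 5) = 4·5 = 20, so 20 ∣ r.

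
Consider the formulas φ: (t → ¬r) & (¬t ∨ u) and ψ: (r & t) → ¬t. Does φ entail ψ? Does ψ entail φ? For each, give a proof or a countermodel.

The forward direction holds; the converse fails.

[⇒] Assume the antecedent. If r is true, the antecedent forces (r = T, t = F, u = F) or (r = T, t = F, u = T), and (r & t) → ¬t holds there. If r is false, (r & t) → ¬t reduces to true regardless of the other variables. Either way (r & t) → ¬t holds.

[⇐] This fails. Under r = F, t = T, u = F, the left side is false but the right side is true.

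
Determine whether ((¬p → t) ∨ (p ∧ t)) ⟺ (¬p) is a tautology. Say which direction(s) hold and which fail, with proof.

(→) This fails. Under t = F, p = T, the left side is true but the right side is false.

(←) This fails. Under t = F, p = F, the left side is false but the right side is true.

Neither implication holds.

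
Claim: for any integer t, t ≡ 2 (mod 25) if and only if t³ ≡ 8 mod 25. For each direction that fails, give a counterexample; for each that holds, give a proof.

(→) Suppose t ≡ 2 (mod 25). Write t = 25j + 2. Then (25j + 2)³ = 15625j³ + 3750j² + 300j + 8 = 25(625j³ + 150j² + 12j) + 8, so t³ ≡ 8 (mod 25).

(←) Conversely, suppose t³ ≡ 8 (mod 25). The only residue r in {0, …, 24} with r³ ≡ 8 (mod 25) is r = 2, so t ≡ 2 (mod 25).

Equivalent; both directions hold.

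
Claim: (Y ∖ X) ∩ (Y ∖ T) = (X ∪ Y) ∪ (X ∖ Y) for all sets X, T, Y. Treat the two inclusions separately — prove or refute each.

(⊆) Let x ∈ (Y ∖ X) ∩ (Y ∖ T). Then x ∈ Y and x ∉ X, T, from which x ∈ (X ∪ Y) ∪ (X ∖ Y).

(⊇) This inclusion fails. Take X = {1}, T = ∅, Y = ∅; then 1 ∈ (X ∪ Y) ∪ (X ∖ Y) but 1 ∉ (Y ∖ X) ∩ (Y ∖ T).

Only the forward inclusion holds.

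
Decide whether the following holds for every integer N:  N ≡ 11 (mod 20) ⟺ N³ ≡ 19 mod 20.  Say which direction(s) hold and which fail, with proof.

(→) This fails: take N = 11. Then 11 ≡ 11 (mod 20), but 11³ = 1331 ≡ 11 (mod 20), not 19.

(←) This fails: take N = 19. Then 19³ = 6859 ≡ 19 (mod 20), yet 19 ≡ 19 (mod 20), not 11.

Neither implication holds.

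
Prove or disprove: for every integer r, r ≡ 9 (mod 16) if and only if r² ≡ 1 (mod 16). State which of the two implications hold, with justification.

(⟸) This fails: take r = 1. Then 1² = 1 ≡ 1 (mod 16), yet 1 ≡ 1 (mod 16), not 9.

(⟹) Suppose r ≡ 9 (mod 16). Write r = 16j + 9. Then (16j + 9)² = 256j² + 288j + 81 = 16(16j² + 18j + 5) + 1, so r² ≡ 1 (mod 16).

Only the forward implication holds.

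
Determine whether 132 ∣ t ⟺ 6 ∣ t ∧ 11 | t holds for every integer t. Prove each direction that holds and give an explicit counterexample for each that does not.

(⇒) holds; (⇐) fails.

(←) This fails: take t = 66. Both 6 ∣ 66 and 11 ∣ 66, yet 66 is not a multiple of 132 (since 66 = 0·132 + 66), so 132 ∤ 66.

(→) If 132 ∣ t, write t = 132q. Since 132 = 22·6, t = 6·(22q), so 6 ∣ t; and since 132 = 12·11, t = 11·(12q), so 11 ∣ t.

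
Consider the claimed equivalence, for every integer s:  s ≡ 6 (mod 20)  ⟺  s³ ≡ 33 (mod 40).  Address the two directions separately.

Both directions fail.

(⟹) This fails: take s = 6. Then 6 ≡ 6 (mod 20), but 6³ = 216 ≡ 16 (mod 40), not 33.

(⟸) This fails: take s = 17. Then 17³ = 4913 ≡ 33 (mod 40), yet 17 ≡ 17 (mod 20), not 6.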